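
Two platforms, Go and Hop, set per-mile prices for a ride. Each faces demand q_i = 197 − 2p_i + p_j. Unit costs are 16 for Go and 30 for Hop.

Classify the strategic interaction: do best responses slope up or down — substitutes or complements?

Go's profit: π = (p_{Go} − 16)(197 − 2p_{Go} + p_{Hop}).
∂π/∂p_{Go} = 229 − 4p_{Go} + p_{Hop} = 0 ⇒ p_{Go} = 57.25 + 0.25p_{Hop}.
The best-response slope dp_{Go}/dp_{Hop} = 0.25 > 0: the reaction function is upward-sloping, so the choices are strategic complements.

strategic complements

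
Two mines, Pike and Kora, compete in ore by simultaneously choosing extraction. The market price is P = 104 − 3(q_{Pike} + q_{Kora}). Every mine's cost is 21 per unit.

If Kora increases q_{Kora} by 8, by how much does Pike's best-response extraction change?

Mine Pike's profit: π = q_{Pike}(104 − 3(q_{Pike} + q_{Kora})) − 21q_{Pike}.
∂π/∂q_{Pike} = 83 − 6q_{Pike} − 3q_{Kora} = 0, so q_{Pike} = 83/6 − 0.5q_{Kora}.
The reaction-function slope is −0.5, so an 8-unit rise in q_{Kora} moves q_{Pike} by −0.5 × 8 = −4. Pike's best response falls — the actions are strategic substitutes.

-4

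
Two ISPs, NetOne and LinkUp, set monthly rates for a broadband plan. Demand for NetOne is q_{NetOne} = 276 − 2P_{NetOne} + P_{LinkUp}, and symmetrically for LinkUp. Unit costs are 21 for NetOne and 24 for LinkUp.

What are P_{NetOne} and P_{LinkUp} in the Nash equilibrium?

106.4, 107.6

NetOne's profit: π = (P_{NetOne} − 21)(276 − 2P_{NetOne} + P_{LinkUp}).
∂π/∂P_{NetOne} = 318 − 4P_{NetOne} + P_{LinkUp} = 0 ⇒ P_{NetOne} = 79.5 + 0.25P_{LinkUp}.
Similarly P_{LinkUp} = 81 + 0.25P_{NetOne}.
Plugging P_{LinkUp} into NetOne's best response: P_{NetOne} = 79.5 + 0.25(81 + 0.25P_{NetOne}) ⇒ 0.9375P_{NetOne} = 99.75, so P_{NetOne} = 106.4.
Then P_{LinkUp} = 81 + 0.25·106.4 = 107.6.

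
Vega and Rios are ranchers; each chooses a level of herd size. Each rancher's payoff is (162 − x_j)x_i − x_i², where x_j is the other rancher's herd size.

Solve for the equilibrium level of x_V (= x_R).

Vega's payoff is (162 − x_R)x_V − x_V².
∂π/∂x_V = 162 − x_R − 2x_V = 0, so x_V = 81 − 0.5x_R.
By symmetry x_R = x_V; substituting into the reaction function, 1.5x_V = 81 and x_V = 54.

54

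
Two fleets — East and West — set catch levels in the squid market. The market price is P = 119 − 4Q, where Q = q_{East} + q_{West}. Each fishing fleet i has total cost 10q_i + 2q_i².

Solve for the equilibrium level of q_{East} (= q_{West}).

Fishing fleet East's profit: π = q_{East}(119 − 4(q_{East} + q_{West})) − 10q_{East} − 2q_{East}².
∂π/∂q_{East} = 109 − 12q_{East} − 4q_{West} = 0, so q_{East} = 109/12 − (1/3)q_{West}.
Setting q_{East} = q_{West} in the reaction function: q_{East} = 109/12 − (1/3)q_{East}, so q_{East} = (109/12) / (4/3) = 6.8125.

6.8125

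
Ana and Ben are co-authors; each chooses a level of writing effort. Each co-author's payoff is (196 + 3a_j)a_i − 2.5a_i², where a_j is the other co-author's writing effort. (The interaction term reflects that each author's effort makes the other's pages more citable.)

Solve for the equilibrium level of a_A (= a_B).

Ana's payoff is (196 + 3a_B)a_A − 2.5a_A².
∂π/∂a_A = 196 + 3a_B − 5a_A = 0, so a_A = 39.2 + 0.6a_B.
By symmetry a_B = a_A; substituting into the reaction function, 0.4a_A = 39.2 and a_A = 98.

98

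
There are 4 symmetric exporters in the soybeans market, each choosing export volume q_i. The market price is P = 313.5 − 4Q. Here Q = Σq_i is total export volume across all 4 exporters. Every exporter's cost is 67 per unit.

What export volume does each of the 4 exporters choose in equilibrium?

12.325

A representative exporter's profit is π_i = q_i(313.5 − 4Q) − 67q_i, with Q = q_i + Σ_{j≠i} q_j.
First-order condition: 246.5 − 8q_i − 4Σ_{j≠i} q_j = 0.
In a symmetric equilibrium every exporter chooses the same q, so Σ_{j≠i} q_j = 3q. The condition becomes 246.5 − 20q = 0, giving q = 246.5/20 = 12.325.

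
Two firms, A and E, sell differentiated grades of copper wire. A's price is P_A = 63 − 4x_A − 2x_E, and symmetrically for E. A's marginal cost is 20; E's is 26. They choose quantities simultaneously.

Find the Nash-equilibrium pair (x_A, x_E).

Firm A's profit: π = x_A(63 − 4x_A − 2x_E) − 20x_A.
∂π/∂x_A = 43 − 8x_A − 2x_E = 0 ⇒ x_A = 5.375 − 0.25x_E.
Similarly x_E = 4.625 − 0.25x_A.
Solving the two reaction functions simultaneously: (1 − (−0.25)(−0.25))x_A = 5.375 − 0.25·4.625, so 0.9375x_A = 135/32 and x_A = 4.5.
Then x_E = 4.625 − 0.25·4.5 = 3.5.

4.5, 3.5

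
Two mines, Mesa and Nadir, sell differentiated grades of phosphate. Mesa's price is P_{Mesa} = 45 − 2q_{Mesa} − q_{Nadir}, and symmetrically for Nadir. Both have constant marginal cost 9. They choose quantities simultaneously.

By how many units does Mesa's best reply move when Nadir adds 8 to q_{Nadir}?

Mine Mesa's profit: π = q_{Mesa}(45 − 2q_{Mesa} − q_{Nadir}) − 9q_{Mesa}.
∂π/∂q_{Mesa} = 36 − 4q_{Mesa} − q_{Nadir} = 0 ⇒ q_{Mesa} = 9 − 0.25q_{Nadir}.
The reaction-function slope is −0.25, so an 8-unit rise in q_{Nadir} moves q_{Mesa} by −0.25 × 8 = −2. Mesa's best response falls — the actions are strategic substitutes.

-2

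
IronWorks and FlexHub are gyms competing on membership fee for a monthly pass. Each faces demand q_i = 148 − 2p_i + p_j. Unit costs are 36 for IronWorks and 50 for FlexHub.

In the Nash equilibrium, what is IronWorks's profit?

3073.28

IronWorks's profit: π = (p_{IronWorks} − 36)(148 − 2p_{IronWorks} + p_{FlexHub}).
∂π/∂p_{IronWorks} = 220 − 4p_{IronWorks} + p_{FlexHub} = 0 ⇒ p_{IronWorks} = 55 + 0.25p_{FlexHub}.
Similarly p_{FlexHub} = 62 + 0.25p_{IronWorks}.
Solving the two reaction functions simultaneously: (1 − (0.25)(0.25))p_{IronWorks} = 55 + 0.25·62, so 0.9375p_{IronWorks} = 70.5 and p_{IronWorks} = 75.2.
Then p_{FlexHub} = 62 + 0.25·75.2 = 80.8.
q_{IronWorks} = 148 − 2·75.2 + 80.8 = 78.4.
Profit = (75.2 − 36)·78.4 = 3073.28.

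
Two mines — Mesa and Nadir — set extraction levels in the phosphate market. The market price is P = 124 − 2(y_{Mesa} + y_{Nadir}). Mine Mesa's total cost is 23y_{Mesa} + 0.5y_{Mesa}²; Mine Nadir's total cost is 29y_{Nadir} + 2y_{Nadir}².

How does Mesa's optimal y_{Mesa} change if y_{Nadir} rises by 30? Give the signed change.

-12

Mine Mesa's profit: π = y_{Mesa}(124 − 2(y_{Mesa} + y_{Nadir})) − 23y_{Mesa} − 0.5y_{Mesa}².
∂π/∂y_{Mesa} = 101 − 5y_{Mesa} − 2y_{Nadir} = 0, so y_{Mesa} = 20.2 − 0.4y_{Nadir}.
The reaction-function slope is −0.4, so a 30-unit rise in y_{Nadir} moves y_{Mesa} by −0.4 × 30 = −12. Mesa's best response falls — the actions are strategic substitutes.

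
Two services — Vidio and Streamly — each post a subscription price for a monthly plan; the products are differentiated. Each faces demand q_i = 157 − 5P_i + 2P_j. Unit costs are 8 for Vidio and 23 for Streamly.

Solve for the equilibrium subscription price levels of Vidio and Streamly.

Vidio's profit: π = (P_{Vidio} − 8)(157 − 5P_{Vidio} + 2P_{Streamly}).
∂π/∂P_{Vidio} = 197 − 10P_{Vidio} + 2P_{Streamly} = 0 ⇒ P_{Vidio} = 19.7 + 0.2P_{Streamly}.
Similarly P_{Streamly} = 27.2 + 0.2P_{Vidio}.
Solving the two reaction functions simultaneously: (1 − (0.2)(0.2))P_{Vidio} = 19.7 + 0.2·27.2, so 0.96P_{Vidio} = 25.14 and P_{Vidio} = 26.1875.
Then P_{Streamly} = 27.2 + 0.2·26.1875 = 32.4375.

26.1875, 32.4375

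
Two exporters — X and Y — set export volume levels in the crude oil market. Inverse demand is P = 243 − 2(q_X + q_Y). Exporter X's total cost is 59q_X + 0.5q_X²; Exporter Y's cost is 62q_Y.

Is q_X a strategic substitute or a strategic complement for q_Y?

Exporter X's profit: π = q_X(243 − 2(q_X + q_Y)) − 59q_X − 0.5q_X².
∂π/∂q_X = 184 − 5q_X − 2q_Y = 0, so q_X = 36.8 − 0.4q_Y.
The best-response slope dq_X/dq_Y = −0.4 < 0: the reaction function is downward-sloping, so the choices are strategic substitutes.

strategic substitutes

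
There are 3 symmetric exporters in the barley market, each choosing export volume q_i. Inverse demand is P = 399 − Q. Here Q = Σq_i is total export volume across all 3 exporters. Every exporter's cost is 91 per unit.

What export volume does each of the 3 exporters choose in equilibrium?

77

A representative exporter's profit is π_i = q_i(399 − Q) − 91q_i, with Q = q_i + Σ_{j≠i} q_j.
First-order condition: 308 − 2q_i − Σ_{j≠i} q_j = 0.
With identical exporters, set every q_j = q: then 308 − 2q − 2q = 0, i.e. q = 308/4 = 77.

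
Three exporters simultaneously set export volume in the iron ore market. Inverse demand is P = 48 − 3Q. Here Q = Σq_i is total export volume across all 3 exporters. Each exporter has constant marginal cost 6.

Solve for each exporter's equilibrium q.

3.5

A representative exporter's profit is π_i = q_i(48 − 3Q) − 6q_i, with Q = q_i + Σ_{j≠i} q_j.
First-order condition: 42 − 6q_i − 3Σ_{j≠i} q_j = 0.
With identical exporters, set every q_j = q: then 42 − 6q − 6q = 0, i.e. q = 42/12 = 3.5.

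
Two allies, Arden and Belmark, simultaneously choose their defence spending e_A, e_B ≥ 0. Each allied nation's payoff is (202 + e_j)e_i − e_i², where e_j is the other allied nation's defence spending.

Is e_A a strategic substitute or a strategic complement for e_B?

Arden's payoff is (202 + e_B)e_A − e_A².
∂π/∂e_A = 202 + e_B − 2e_A = 0, so e_A = 101 + 0.5e_B.
The best-response slope de_A/de_B = 0.5 > 0: the reaction function is upward-sloping, so the choices are strategic complements.

strategic complements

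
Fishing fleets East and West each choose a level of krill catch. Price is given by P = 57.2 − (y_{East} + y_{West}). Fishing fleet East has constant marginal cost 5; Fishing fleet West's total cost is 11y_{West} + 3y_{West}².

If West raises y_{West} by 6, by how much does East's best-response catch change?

-3

Fishing fleet East's profit: π = y_{East}(57.2 − (y_{East} + y_{West})) − 5y_{East}.
∂π/∂y_{East} = 52.2 − 2y_{East} − y_{West} = 0, so y_{East} = 26.1 − 0.5y_{West}.
The reaction-function slope is −0.5, so a 6-unit rise in y_{West} moves y_{East} by −0.5 × 6 = −3. East's best response falls — the actions are strategic substitutes.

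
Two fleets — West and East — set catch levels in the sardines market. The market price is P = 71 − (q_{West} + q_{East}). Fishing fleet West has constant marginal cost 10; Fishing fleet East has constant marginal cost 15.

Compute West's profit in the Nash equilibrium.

484

Fishing fleet West's profit: π = q_{West}(71 − (q_{West} + q_{East})) − 10q_{West}.
∂π/∂q_{West} = 61 − 2q_{West} − q_{East} = 0, so q_{West} = 30.5 − 0.5q_{East}.
By the same steps for East: q_{East} = 28 − 0.5q_{West}.
Plugging q_{East} into West's best response: q_{West} = 30.5 − 0.5(28 − 0.5q_{West}) ⇒ 0.75q_{West} = 16.5, so q_{West} = 22.
Then q_{East} = 28 − 0.5·22 = 17.
Price P = 71 − 39 = 32.
West's profit: (32 − 10)·22 = 484.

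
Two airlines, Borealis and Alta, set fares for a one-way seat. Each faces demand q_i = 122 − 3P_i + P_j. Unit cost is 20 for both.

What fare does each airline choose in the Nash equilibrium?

Borealis's profit: π = (P_{Borealis} − 20)(122 − 3P_{Borealis} + P_{Alta}).
∂π/∂P_{Borealis} = 182 − 6P_{Borealis} + P_{Alta} = 0 ⇒ P_{Borealis} = 91/3 + (1/6)P_{Alta}.
Setting P_{Borealis} = P_{Alta} in the reaction function: P_{Borealis} = 91/3 + (1/6)P_{Borealis}, so P_{Borealis} = (91/3) / (5/6) = 36.4.

36.4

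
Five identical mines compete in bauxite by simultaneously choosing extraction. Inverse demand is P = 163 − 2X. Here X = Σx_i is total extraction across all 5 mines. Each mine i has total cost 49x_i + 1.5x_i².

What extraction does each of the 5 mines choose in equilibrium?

A representative mine's profit is π_i = x_i(163 − 2X) − 49x_i − 1.5x_i², with X = x_i + Σ_{j≠i} x_j.
First-order condition: 114 − 7x_i − 2Σ_{j≠i} x_j = 0.
Imposing symmetry (x_j = x for all j) turns Σ_{j≠i} x_j into 4x, so 114 = 15x and x = 7.6.

7.6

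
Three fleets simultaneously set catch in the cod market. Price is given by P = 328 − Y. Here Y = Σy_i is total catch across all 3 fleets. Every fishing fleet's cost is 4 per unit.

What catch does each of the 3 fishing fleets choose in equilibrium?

81

A representative fishing fleet's profit is π_i = y_i(328 − Y) − 4y_i, with Y = y_i + Σ_{j≠i} y_j.
First-order condition: 324 − 2y_i − Σ_{j≠i} y_j = 0.
With identical fishing fleets, set every y_j = y: then 324 − 2y − 2y = 0, i.e. y = 324/4 = 81.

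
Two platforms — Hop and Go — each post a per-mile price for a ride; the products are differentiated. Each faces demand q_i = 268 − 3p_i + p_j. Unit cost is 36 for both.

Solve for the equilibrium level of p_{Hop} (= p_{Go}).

75.2

Hop's profit: π = (p_{Hop} − 36)(268 − 3p_{Hop} + p_{Go}).
∂π/∂p_{Hop} = 376 − 6p_{Hop} + p_{Go} = 0 ⇒ p_{Hop} = 188/3 + (1/6)p_{Go}.
Setting p_{Hop} = p_{Go} in the reaction function: p_{Hop} = 188/3 + (1/6)p_{Hop}, so p_{Hop} = (188/3) / (5/6) = 75.2.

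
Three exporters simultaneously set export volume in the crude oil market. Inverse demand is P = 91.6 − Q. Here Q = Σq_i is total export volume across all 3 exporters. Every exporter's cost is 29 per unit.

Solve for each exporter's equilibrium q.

15.65

A representative exporter's profit is π_i = q_i(91.6 − Q) − 29q_i, with Q = q_i + Σ_{j≠i} q_j.
First-order condition: 62.6 − 2q_i − Σ_{j≠i} q_j = 0.
Imposing symmetry (q_j = q for all j) turns Σ_{j≠i} q_j into 2q, so 62.6 = 4q and q = 15.65.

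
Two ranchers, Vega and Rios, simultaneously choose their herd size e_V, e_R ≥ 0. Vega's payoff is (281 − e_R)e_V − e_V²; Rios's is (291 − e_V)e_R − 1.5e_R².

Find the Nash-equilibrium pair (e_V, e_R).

Expanding Vega's payoff: 281e_V − e_Re_V − e_V².
∂π/∂e_V = 281 − e_R − 2e_V = 0, so e_V = 140.5 − 0.5e_R.
Likewise for Rios: e_R = 97 − (1/3)e_V.
Solving the two reaction functions simultaneously: (1 − (−0.5)(−1/3))e_V = 140.5 − 0.5·97, so (5/6)e_V = 92 and e_V = 110.4.
Then e_R = 97 − (1/3)·110.4 = 60.2.

110.4, 60.2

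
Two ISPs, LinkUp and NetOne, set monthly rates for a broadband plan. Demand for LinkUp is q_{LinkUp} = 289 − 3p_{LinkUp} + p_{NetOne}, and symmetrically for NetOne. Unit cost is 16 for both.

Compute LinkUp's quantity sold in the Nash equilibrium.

LinkUp's profit: π = (p_{LinkUp} − 16)(289 − 3p_{LinkUp} + p_{NetOne}).
∂π/∂p_{LinkUp} = 337 − 6p_{LinkUp} + p_{NetOne} = 0 ⇒ p_{LinkUp} = 337/6 + (1/6)p_{NetOne}.
Setting p_{LinkUp} = p_{NetOne} in the reaction function: p_{LinkUp} = 337/6 + (1/6)p_{LinkUp}, so p_{LinkUp} = (337/6) / (5/6) = 67.4.
q_{LinkUp} = 289 − 3·67.4 + 67.4 = 154.2.

154.2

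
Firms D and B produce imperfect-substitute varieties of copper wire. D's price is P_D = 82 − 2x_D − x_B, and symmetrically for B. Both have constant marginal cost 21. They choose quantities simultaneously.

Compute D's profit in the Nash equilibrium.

297.68

Firm D's profit: π = x_D(82 − 2x_D − x_B) − 21x_D.
∂π/∂x_D = 61 − 4x_D − x_B = 0 ⇒ x_D = 15.25 − 0.25x_B.
Setting x_D = x_B in the reaction function: x_D = 15.25 − 0.25x_D, so x_D = 15.25 / 1.25 = 12.2.
P_D = 82 − 2·12.2 − 12.2 = 45.4.
Profit = (45.4 − 21)·12.2 = 297.68.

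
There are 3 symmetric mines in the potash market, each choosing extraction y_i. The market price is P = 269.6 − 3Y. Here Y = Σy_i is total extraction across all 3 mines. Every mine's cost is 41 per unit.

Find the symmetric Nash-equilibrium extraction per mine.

A representative mine's profit is π_i = y_i(269.6 − 3Y) − 41y_i, with Y = y_i + Σ_{j≠i} y_j.
First-order condition: 228.6 − 6y_i − 3Σ_{j≠i} y_j = 0.
In a symmetric equilibrium every mine chooses the same y, so Σ_{j≠i} y_j = 2y. The condition becomes 228.6 − 12y = 0, giving y = 228.6/12 = 19.05.

19.05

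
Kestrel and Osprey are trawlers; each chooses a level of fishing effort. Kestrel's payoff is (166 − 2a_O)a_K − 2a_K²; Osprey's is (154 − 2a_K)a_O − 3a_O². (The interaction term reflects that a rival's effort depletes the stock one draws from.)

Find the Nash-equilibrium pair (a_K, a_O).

Expanding Kestrel's payoff: 166a_K − 2a_Oa_K − 2a_K².
∂π/∂a_K = 166 − 2a_O − 4a_K = 0, so a_K = 41.5 − 0.5a_O.
Likewise for Osprey: a_O = 77/3 − (1/3)a_K.
Substituting the second reaction function into the first: a_K = 41.5 − 0.5(77/3 − (1/3)a_K), which gives (5/6)a_K = 86/3 ⇒ a_K = 34.4.
Then a_O = 77/3 − (1/3)·34.4 = 14.2.

34.4, 14.2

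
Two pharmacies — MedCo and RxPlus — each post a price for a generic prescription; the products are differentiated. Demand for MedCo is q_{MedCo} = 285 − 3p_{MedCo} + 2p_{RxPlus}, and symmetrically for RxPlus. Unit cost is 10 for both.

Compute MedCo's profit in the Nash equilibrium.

MedCo's profit: π = (p_{MedCo} − 10)(285 − 3p_{MedCo} + 2p_{RxPlus}).
∂π/∂p_{MedCo} = 315 − 6p_{MedCo} + 2p_{RxPlus} = 0 ⇒ p_{MedCo} = 52.5 + (1/3)p_{RxPlus}.
Setting p_{MedCo} = p_{RxPlus} in the reaction function: p_{MedCo} = 52.5 + (1/3)p_{MedCo}, so p_{MedCo} = 52.5 / (2/3) = 78.75.
q_{MedCo} = 285 − 3·78.75 + 2·78.75 = 206.25.
Profit = (78.75 − 10)·206.25 = 14179.6875.

14179.6875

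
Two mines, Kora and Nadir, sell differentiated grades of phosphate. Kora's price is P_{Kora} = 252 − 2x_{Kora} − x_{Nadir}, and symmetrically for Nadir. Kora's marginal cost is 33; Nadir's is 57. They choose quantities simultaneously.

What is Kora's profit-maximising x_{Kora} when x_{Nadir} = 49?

42.5

Mine Kora's profit: π = x_{Kora}(252 − 2x_{Kora} − x_{Nadir}) − 33x_{Kora}.
∂π/∂x_{Kora} = 219 − 4x_{Kora} − x_{Nadir} = 0 ⇒ x_{Kora} = 54.75 − 0.25x_{Nadir}.
At x_{Nadir} = 49: x_{Kora} = 54.75 − 0.25·49 = 42.5.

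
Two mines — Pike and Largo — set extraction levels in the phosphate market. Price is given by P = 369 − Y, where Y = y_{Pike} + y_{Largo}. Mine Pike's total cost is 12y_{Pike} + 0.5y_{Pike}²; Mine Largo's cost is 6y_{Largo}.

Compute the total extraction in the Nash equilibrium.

Mine Pike's profit: π = y_{Pike}(369 − (y_{Pike} + y_{Largo})) − 12y_{Pike} − 0.5y_{Pike}².
∂π/∂y_{Pike} = 357 − 3y_{Pike} − y_{Largo} = 0, so y_{Pike} = 119 − (1/3)y_{Largo}.
For Largo: ∂π/∂y_{Largo} = 363 − 2y_{Largo} − y_{Pike} = 0 ⇒ y_{Largo} = 181.5 − 0.5y_{Pike}.
Plugging y_{Largo} into Pike's best response: y_{Pike} = 119 − (1/3)(181.5 − 0.5y_{Pike}) ⇒ (5/6)y_{Pike} = 58.5, so y_{Pike} = 70.2.
Then y_{Largo} = 181.5 − 0.5·70.2 = 146.4.
Total extraction: 70.2 + 146.4 = 216.6.

216.6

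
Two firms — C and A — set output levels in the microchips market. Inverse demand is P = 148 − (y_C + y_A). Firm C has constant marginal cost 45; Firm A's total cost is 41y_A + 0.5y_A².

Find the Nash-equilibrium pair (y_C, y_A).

Firm C's profit: π = y_C(148 − (y_C + y_A)) − 45y_C.
∂π/∂y_C = 103 − 2y_C − y_A = 0, so y_C = 51.5 − 0.5y_A.
For A: ∂π/∂y_A = 107 − 3y_A − y_C = 0 ⇒ y_A = 107/3 − (1/3)y_C.
Plugging y_A into C's best response: y_C = 51.5 − 0.5(107/3 − (1/3)y_C) ⇒ (5/6)y_C = 101/3, so y_C = 40.4.
Then y_A = 107/3 − (1/3)·40.4 = 22.2.

40.4, 22.2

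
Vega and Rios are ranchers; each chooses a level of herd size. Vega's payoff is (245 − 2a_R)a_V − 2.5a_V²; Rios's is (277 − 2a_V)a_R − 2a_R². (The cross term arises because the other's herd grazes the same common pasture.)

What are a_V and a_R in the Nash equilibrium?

26.625, 55.9375

Expanding Vega's payoff: 245a_V − 2a_Ra_V − 2.5a_V².
∂π/∂a_V = 245 − 2a_R − 5a_V = 0, so a_V = 49 − 0.4a_R.
Likewise for Rios: a_R = 69.25 − 0.5a_V.
Solving the two reaction functions simultaneously: (1 − (−0.4)(−0.5))a_V = 49 − 0.4·69.25, so 0.8a_V = 21.3 and a_V = 26.625.
Then a_R = 69.25 − 0.5·26.625 = 55.9375.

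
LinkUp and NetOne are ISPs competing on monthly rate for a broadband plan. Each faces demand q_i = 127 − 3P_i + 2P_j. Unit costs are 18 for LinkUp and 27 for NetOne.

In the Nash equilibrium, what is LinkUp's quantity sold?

LinkUp's profit: π = (P_{LinkUp} − 18)(127 − 3P_{LinkUp} + 2P_{NetOne}).
∂π/∂P_{LinkUp} = 181 − 6P_{LinkUp} + 2P_{NetOne} = 0 ⇒ P_{LinkUp} = 181/6 + (1/3)P_{NetOne}.
Similarly P_{NetOne} = 104/3 + (1/3)P_{LinkUp}.
Solving the two reaction functions simultaneously: (1 − (1/3)(1/3))P_{LinkUp} = 181/6 + (1/3)·(104/3), so (8/9)P_{LinkUp} = 751/18 and P_{LinkUp} = 46.9375.
Then P_{NetOne} = 104/3 + (1/3)·46.9375 = 50.3125.
q_{LinkUp} = 127 − 3·46.9375 + 2·50.3125 = 86.8125.

86.8125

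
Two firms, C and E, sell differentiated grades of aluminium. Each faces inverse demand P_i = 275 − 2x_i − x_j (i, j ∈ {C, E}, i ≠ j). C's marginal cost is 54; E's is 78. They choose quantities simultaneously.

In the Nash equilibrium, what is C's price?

Firm C's profit: π = x_C(275 − 2x_C − x_E) − 54x_C.
∂π/∂x_C = 221 − 4x_C − x_E = 0 ⇒ x_C = 55.25 − 0.25x_E.
Similarly x_E = 49.25 − 0.25x_C.
Plugging x_E into C's best response: x_C = 55.25 − 0.25(49.25 − 0.25x_C) ⇒ 0.9375x_C = 42.9375, so x_C = 45.8.
Then x_E = 49.25 − 0.25·45.8 = 37.8.
P_C = 275 − 2·45.8 − 37.8 = 145.6.

145.6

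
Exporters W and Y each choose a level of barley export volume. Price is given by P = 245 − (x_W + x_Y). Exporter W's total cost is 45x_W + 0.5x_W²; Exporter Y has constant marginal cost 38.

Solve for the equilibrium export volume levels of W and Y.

Exporter W's profit: π = x_W(245 − (x_W + x_Y)) − 45x_W − 0.5x_W².
∂π/∂x_W = 200 − 3x_W − x_Y = 0, so x_W = 200/3 − (1/3)x_Y.
For Y: ∂π/∂x_Y = 207 − 2x_Y − x_W = 0 ⇒ x_Y = 103.5 − 0.5x_W.
Solving the two reaction functions simultaneously: (1 − (−1/3)(−0.5))x_W = 200/3 − (1/3)·103.5, so (5/6)x_W = 193/6 and x_W = 38.6.
Then x_Y = 103.5 − 0.5·38.6 = 84.2.

38.6, 84.2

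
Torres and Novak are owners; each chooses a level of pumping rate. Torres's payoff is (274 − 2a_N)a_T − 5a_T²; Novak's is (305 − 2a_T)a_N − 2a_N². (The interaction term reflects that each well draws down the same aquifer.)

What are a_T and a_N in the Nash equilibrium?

13.5, 69.5

Expanding Torres's payoff: 274a_T − 2a_Na_T − 5a_T².
∂π/∂a_T = 274 − 2a_N − 10a_T = 0, so a_T = 27.4 − 0.2a_N.
Likewise for Novak: a_N = 76.25 − 0.5a_T.
Plugging a_N into Torres's best response: a_T = 27.4 − 0.2(76.25 − 0.5a_T) ⇒ 0.9a_T = 12.15, so a_T = 13.5.
Then a_N = 76.25 − 0.5·13.5 = 69.5.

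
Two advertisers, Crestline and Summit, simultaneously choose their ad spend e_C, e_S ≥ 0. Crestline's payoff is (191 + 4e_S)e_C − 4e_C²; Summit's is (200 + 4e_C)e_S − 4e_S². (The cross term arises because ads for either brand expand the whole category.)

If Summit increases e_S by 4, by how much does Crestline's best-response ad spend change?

2

Expanding Crestline's payoff: 191e_C + 4e_Se_C − 4e_C².
∂π/∂e_C = 191 + 4e_S − 8e_C = 0, so e_C = 23.875 + 0.5e_S.
The reaction-function slope is 0.5, so a 4-unit rise in e_S moves e_C by 0.5 × 4 = 2. Crestline's best response rises — the actions are strategic complements.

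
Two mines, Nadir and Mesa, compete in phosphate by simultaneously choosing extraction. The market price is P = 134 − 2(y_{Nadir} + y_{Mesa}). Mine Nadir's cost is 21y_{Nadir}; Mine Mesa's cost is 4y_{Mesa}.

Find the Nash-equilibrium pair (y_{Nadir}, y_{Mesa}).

16, 24.5

Mine Nadir's profit: π = y_{Nadir}(134 − 2(y_{Nadir} + y_{Mesa})) − 21y_{Nadir}.
∂π/∂y_{Nadir} = 113 − 4y_{Nadir} − 2y_{Mesa} = 0, so y_{Nadir} = 28.25 − 0.5y_{Mesa}.
By the same steps for Mesa: y_{Mesa} = 32.5 − 0.5y_{Nadir}.
Solving the two reaction functions simultaneously: (1 − (−0.5)(−0.5))y_{Nadir} = 28.25 − 0.5·32.5, so 0.75y_{Nadir} = 12 and y_{Nadir} = 16.
Then y_{Mesa} = 32.5 − 0.5·16 = 24.5.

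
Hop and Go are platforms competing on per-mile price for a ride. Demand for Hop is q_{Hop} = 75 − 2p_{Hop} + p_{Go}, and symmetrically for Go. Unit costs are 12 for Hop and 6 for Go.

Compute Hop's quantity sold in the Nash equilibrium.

Hop's profit: π = (p_{Hop} − 12)(75 − 2p_{Hop} + p_{Go}).
∂π/∂p_{Hop} = 99 − 4p_{Hop} + p_{Go} = 0 ⇒ p_{Hop} = 24.75 + 0.25p_{Go}.
Similarly p_{Go} = 21.75 + 0.25p_{Hop}.
Plugging p_{Go} into Hop's best response: p_{Hop} = 24.75 + 0.25(21.75 + 0.25p_{Hop}) ⇒ 0.9375p_{Hop} = 30.1875, so p_{Hop} = 32.2.
Then p_{Go} = 21.75 + 0.25·32.2 = 29.8.
q_{Hop} = 75 − 2·32.2 + 29.8 = 40.4.

40.4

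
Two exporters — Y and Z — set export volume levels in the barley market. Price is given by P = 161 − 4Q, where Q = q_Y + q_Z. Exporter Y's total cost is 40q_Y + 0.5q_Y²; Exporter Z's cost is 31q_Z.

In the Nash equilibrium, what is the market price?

Exporter Y's profit: π = q_Y(161 − 4(q_Y + q_Z)) − 40q_Y − 0.5q_Y².
∂π/∂q_Y = 121 − 9q_Y − 4q_Z = 0, so q_Y = 121/9 − (4/9)q_Z.
For Z: ∂π/∂q_Z = 130 − 8q_Z − 4q_Y = 0 ⇒ q_Z = 16.25 − 0.5q_Y.
Solving the two reaction functions simultaneously: (1 − (−4/9)(−0.5))q_Y = 121/9 − (4/9)·16.25, so (7/9)q_Y = 56/9 and q_Y = 8.
Then q_Z = 16.25 − 0.5·8 = 12.25.
Equilibrium price: P = 161 − 4·20.25 = 80.

80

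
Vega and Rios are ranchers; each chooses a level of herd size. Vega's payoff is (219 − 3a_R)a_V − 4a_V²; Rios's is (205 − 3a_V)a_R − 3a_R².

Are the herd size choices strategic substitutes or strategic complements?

Expanding Vega's payoff: 219a_V − 3a_Ra_V − 4a_V².
∂π/∂a_V = 219 − 3a_R − 8a_V = 0, so a_V = 27.375 − 0.375a_R.
The best-response slope da_V/da_R = −0.375 < 0: the reaction function is downward-sloping, so the choices are strategic substitutes.

strategic substitutes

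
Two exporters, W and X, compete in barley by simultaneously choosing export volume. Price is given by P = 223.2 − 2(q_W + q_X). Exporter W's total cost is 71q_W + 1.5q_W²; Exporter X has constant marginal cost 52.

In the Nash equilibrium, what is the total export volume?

Exporter W's profit: π = q_W(223.2 − 2(q_W + q_X)) − 71q_W − 1.5q_W².
∂π/∂q_W = 152.2 − 7q_W − 2q_X = 0, so q_W = 761/35 − (2/7)q_X.
For X: ∂π/∂q_X = 171.2 − 4q_X − 2q_W = 0 ⇒ q_X = 42.8 − 0.5q_W.
Solving the two reaction functions simultaneously: (1 − (−2/7)(−0.5))q_W = 761/35 − (2/7)·42.8, so (6/7)q_W = 333/35 and q_W = 11.1.
Then q_X = 42.8 − 0.5·11.1 = 37.25.
Total export volume: 11.1 + 37.25 = 48.35.

48.35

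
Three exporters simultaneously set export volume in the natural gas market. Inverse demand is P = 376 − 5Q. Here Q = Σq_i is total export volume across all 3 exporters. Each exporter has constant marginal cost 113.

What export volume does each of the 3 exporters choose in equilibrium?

13.15

A representative exporter's profit is π_i = q_i(376 − 5Q) − 113q_i, with Q = q_i + Σ_{j≠i} q_j.
First-order condition: 263 − 10q_i − 5Σ_{j≠i} q_j = 0.
Imposing symmetry (q_j = q for all j) turns Σ_{j≠i} q_j into 2q, so 263 = 20q and q = 13.15.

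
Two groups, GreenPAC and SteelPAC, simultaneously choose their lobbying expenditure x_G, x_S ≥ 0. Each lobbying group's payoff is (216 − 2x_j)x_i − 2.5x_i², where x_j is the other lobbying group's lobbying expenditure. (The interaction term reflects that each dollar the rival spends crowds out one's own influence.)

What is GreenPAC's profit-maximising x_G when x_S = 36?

28.8

GreenPAC's payoff is (216 − 2x_S)x_G − 2.5x_G².
∂π/∂x_G = 216 − 2x_S − 5x_G = 0, so x_G = 43.2 − 0.4x_S.
At x_S = 36: x_G = 43.2 − 0.4·36 = 28.8.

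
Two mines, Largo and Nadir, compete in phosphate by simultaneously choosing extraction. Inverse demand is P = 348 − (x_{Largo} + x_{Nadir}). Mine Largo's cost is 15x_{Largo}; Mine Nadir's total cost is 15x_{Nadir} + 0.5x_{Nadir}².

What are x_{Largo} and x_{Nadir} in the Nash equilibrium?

133.2, 66.6

Mine Largo's profit: π = x_{Largo}(348 − (x_{Largo} + x_{Nadir})) − 15x_{Largo}.
∂π/∂x_{Largo} = 333 − 2x_{Largo} − x_{Nadir} = 0, so x_{Largo} = 166.5 − 0.5x_{Nadir}.
For Nadir: ∂π/∂x_{Nadir} = 333 − 3x_{Nadir} − x_{Largo} = 0 ⇒ x_{Nadir} = 111 − (1/3)x_{Largo}.
Solving the two reaction functions simultaneously: (1 − (−0.5)(−1/3))x_{Largo} = 166.5 − 0.5·111, so (5/6)x_{Largo} = 111 and x_{Largo} = 133.2.
Then x_{Nadir} = 111 − (1/3)·133.2 = 66.6.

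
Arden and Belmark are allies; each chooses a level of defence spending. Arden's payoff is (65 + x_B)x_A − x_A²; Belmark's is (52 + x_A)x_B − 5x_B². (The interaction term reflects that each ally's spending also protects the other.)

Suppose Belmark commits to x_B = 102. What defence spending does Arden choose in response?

Expanding Arden's payoff: 65x_A + x_Bx_A − x_A².
∂π/∂x_A = 65 + x_B − 2x_A = 0, so x_A = 32.5 + 0.5x_B.
At x_B = 102: x_A = 32.5 + 0.5·102 = 83.5.

83.5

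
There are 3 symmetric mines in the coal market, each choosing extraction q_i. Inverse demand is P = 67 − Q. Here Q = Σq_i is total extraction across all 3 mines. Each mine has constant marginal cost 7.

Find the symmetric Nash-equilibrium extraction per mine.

15

A representative mine's profit is π_i = q_i(67 − Q) − 7q_i, with Q = q_i + Σ_{j≠i} q_j.
First-order condition: 60 − 2q_i − Σ_{j≠i} q_j = 0.
With identical mines, set every q_j = q: then 60 − 2q − 2q = 0, i.e. q = 60/4 = 15.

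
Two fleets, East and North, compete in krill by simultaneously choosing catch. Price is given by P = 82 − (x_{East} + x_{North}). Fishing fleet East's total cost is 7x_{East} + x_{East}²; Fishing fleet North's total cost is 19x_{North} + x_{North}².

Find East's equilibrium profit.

499.28

Fishing fleet East's profit: π = x_{East}(82 − (x_{East} + x_{North})) − 7x_{East} − x_{East}².
∂π/∂x_{East} = 75 − 4x_{East} − x_{North} = 0, so x_{East} = 18.75 − 0.25x_{North}.
By the same steps for North: x_{North} = 15.75 − 0.25x_{East}.
Plugging x_{North} into East's best response: x_{East} = 18.75 − 0.25(15.75 − 0.25x_{East}) ⇒ 0.9375x_{East} = 14.8125, so x_{East} = 15.8.
Then x_{North} = 15.75 − 0.25·15.8 = 11.8.
Price P = 82 − 27.6 = 54.4.
East's profit: (54.4 − 7)·15.8 − (15.8)² = 499.28.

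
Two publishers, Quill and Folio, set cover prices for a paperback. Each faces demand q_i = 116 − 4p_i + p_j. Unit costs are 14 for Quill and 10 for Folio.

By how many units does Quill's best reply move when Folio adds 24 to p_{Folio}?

Quill's profit: π = (p_{Quill} − 14)(116 − 4p_{Quill} + p_{Folio}).
∂π/∂p_{Quill} = 172 − 8p_{Quill} + p_{Folio} = 0 ⇒ p_{Quill} = 21.5 + 0.125p_{Folio}.
The reaction-function slope is 0.125, so a 24-unit rise in p_{Folio} moves p_{Quill} by 0.125 × 24 = 3. Quill's best response rises — the actions are strategic complements.

3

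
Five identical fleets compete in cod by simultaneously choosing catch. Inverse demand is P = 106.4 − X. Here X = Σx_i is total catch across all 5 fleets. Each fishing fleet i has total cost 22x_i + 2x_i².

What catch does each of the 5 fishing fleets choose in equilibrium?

8.44

A representative fishing fleet's profit is π_i = x_i(106.4 − X) − 22x_i − 2x_i², with X = x_i + Σ_{j≠i} x_j.
First-order condition: 84.4 − 6x_i − Σ_{j≠i} x_j = 0.
In a symmetric equilibrium every fishing fleet chooses the same x, so Σ_{j≠i} x_j = 4x. The condition becomes 84.4 − 10x = 0, giving x = 84.4/10 = 8.44.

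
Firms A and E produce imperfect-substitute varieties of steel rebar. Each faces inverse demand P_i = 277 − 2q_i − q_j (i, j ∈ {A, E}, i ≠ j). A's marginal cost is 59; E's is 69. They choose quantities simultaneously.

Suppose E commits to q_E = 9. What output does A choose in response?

52.25

Firm A's profit: π = q_A(277 − 2q_A − q_E) − 59q_A.
∂π/∂q_A = 218 − 4q_A − q_E = 0 ⇒ q_A = 54.5 − 0.25q_E.
At q_E = 9: q_A = 54.5 − 0.25·9 = 52.25.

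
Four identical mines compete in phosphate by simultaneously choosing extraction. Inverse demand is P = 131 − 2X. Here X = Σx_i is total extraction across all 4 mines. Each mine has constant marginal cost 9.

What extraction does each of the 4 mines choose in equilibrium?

A representative mine's profit is π_i = x_i(131 − 2X) − 9x_i, with X = x_i + Σ_{j≠i} x_j.
First-order condition: 122 − 4x_i − 2Σ_{j≠i} x_j = 0.
With identical mines, set every x_j = x: then 122 − 4x − 6x = 0, i.e. x = 122/10 = 12.2.

12.2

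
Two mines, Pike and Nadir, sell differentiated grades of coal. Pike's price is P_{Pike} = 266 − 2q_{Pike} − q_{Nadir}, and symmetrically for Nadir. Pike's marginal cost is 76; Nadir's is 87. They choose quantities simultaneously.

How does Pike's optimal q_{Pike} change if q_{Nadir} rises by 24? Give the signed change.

-6

Mine Pike's profit: π = q_{Pike}(266 − 2q_{Pike} − q_{Nadir}) − 76q_{Pike}.
∂π/∂q_{Pike} = 190 − 4q_{Pike} − q_{Nadir} = 0 ⇒ q_{Pike} = 47.5 − 0.25q_{Nadir}.
The reaction-function slope is −0.25, so a 24-unit rise in q_{Nadir} moves q_{Pike} by −0.25 × 24 = −6. Pike's best response falls — the actions are strategic substitutes.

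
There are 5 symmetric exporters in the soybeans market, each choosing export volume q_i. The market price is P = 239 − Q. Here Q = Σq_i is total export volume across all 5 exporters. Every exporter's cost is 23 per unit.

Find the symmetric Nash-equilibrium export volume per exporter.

36

A representative exporter's profit is π_i = q_i(239 − Q) − 23q_i, with Q = q_i + Σ_{j≠i} q_j.
First-order condition: 216 − 2q_i − Σ_{j≠i} q_j = 0.
With identical exporters, set every q_j = q: then 216 − 2q − 4q = 0, i.e. q = 216/6 = 36.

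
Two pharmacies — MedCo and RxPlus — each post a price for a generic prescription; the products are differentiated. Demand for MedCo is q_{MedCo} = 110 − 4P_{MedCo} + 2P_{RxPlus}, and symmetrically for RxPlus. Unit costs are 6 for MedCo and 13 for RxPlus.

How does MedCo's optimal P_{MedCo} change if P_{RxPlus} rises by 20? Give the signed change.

5

MedCo's profit: π = (P_{MedCo} − 6)(110 − 4P_{MedCo} + 2P_{RxPlus}).
∂π/∂P_{MedCo} = 134 − 8P_{MedCo} + 2P_{RxPlus} = 0 ⇒ P_{MedCo} = 16.75 + 0.25P_{RxPlus}.
The reaction-function slope is 0.25, so a 20-unit rise in P_{RxPlus} moves P_{MedCo} by 0.25 × 20 = 5. MedCo's best response rises — the actions are strategic complements.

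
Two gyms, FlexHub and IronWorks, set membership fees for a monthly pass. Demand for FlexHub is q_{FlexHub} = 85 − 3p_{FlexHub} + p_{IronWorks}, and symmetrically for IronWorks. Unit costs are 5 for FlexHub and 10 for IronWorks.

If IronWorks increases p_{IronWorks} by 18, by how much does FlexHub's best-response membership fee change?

FlexHub's profit: π = (p_{FlexHub} − 5)(85 − 3p_{FlexHub} + p_{IronWorks}).
∂π/∂p_{FlexHub} = 100 − 6p_{FlexHub} + p_{IronWorks} = 0 ⇒ p_{FlexHub} = 50/3 + (1/6)p_{IronWorks}.
The reaction-function slope is 1/6, so an 18-unit rise in p_{IronWorks} moves p_{FlexHub} by 1/6 × 18 = 3. FlexHub's best response rises — the actions are strategic complements.

3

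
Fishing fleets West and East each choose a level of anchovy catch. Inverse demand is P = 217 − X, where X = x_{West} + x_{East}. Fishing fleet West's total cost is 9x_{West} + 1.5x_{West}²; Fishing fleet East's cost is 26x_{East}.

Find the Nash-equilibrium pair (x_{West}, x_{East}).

25, 83

Fishing fleet West's profit: π = x_{West}(217 − (x_{West} + x_{East})) − 9x_{West} − 1.5x_{West}².
∂π/∂x_{West} = 208 − 5x_{West} − x_{East} = 0, so x_{West} = 41.6 − 0.2x_{East}.
For East: ∂π/∂x_{East} = 191 − 2x_{East} − x_{West} = 0 ⇒ x_{East} = 95.5 − 0.5x_{West}.
Plugging x_{East} into West's best response: x_{West} = 41.6 − 0.2(95.5 − 0.5x_{West}) ⇒ 0.9x_{West} = 22.5, so x_{West} = 25.
Then x_{East} = 95.5 − 0.5·25 = 83.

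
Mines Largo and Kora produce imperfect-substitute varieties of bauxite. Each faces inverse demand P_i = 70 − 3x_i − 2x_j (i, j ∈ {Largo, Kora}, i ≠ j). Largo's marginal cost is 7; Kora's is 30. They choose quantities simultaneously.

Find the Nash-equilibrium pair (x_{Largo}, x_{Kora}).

Mine Largo's profit: π = x_{Largo}(70 − 3x_{Largo} − 2x_{Kora}) − 7x_{Largo}.
∂π/∂x_{Largo} = 63 − 6x_{Largo} − 2x_{Kora} = 0 ⇒ x_{Largo} = 10.5 − (1/3)x_{Kora}.
Similarly x_{Kora} = 20/3 − (1/3)x_{Largo}.
Substituting the second reaction function into the first: x_{Largo} = 10.5 − (1/3)(20/3 − (1/3)x_{Largo}), which gives (8/9)x_{Largo} = 149/18 ⇒ x_{Largo} = 9.3125.
Then x_{Kora} = 20/3 − (1/3)·9.3125 = 3.5625.

9.3125, 3.5625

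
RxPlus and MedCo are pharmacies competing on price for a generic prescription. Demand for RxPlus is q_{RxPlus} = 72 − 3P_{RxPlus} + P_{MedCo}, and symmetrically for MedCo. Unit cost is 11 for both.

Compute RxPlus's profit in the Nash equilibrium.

300

RxPlus's profit: π = (P_{RxPlus} − 11)(72 − 3P_{RxPlus} + P_{MedCo}).
∂π/∂P_{RxPlus} = 105 − 6P_{RxPlus} + P_{MedCo} = 0 ⇒ P_{RxPlus} = 17.5 + (1/6)P_{MedCo}.
By symmetry P_{MedCo} = P_{RxPlus}; substituting into the reaction function, (5/6)P_{RxPlus} = 17.5 and P_{RxPlus} = 21.
q_{RxPlus} = 72 − 3·21 + 21 = 30.
Profit = (21 − 11)·30 = 300.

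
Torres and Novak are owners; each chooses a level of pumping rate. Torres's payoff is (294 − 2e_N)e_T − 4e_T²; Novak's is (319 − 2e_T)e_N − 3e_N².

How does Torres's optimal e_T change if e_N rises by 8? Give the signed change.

Expanding Torres's payoff: 294e_T − 2e_Ne_T − 4e_T².
∂π/∂e_T = 294 − 2e_N − 8e_T = 0, so e_T = 36.75 − 0.25e_N.
The reaction-function slope is −0.25, so an 8-unit rise in e_N moves e_T by −0.25 × 8 = −2. Torres's best response falls — the actions are strategic substitutes.

-2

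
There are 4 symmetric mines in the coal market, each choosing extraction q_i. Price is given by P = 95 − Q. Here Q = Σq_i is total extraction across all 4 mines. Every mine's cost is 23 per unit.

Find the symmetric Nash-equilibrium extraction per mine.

A representative mine's profit is π_i = q_i(95 − Q) − 23q_i, with Q = q_i + Σ_{j≠i} q_j.
First-order condition: 72 − 2q_i − Σ_{j≠i} q_j = 0.
With identical mines, set every q_j = q: then 72 − 2q − 3q = 0, i.e. q = 72/5 = 14.4.

14.4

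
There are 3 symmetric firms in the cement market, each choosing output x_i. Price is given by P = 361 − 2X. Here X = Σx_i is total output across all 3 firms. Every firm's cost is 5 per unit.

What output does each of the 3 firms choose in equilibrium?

A representative firm's profit is π_i = x_i(361 − 2X) − 5x_i, with X = x_i + Σ_{j≠i} x_j.
First-order condition: 356 − 4x_i − 2Σ_{j≠i} x_j = 0.
In a symmetric equilibrium every firm chooses the same x, so Σ_{j≠i} x_j = 2x. The condition becomes 356 − 8x = 0, giving x = 356/8 = 44.5.

44.5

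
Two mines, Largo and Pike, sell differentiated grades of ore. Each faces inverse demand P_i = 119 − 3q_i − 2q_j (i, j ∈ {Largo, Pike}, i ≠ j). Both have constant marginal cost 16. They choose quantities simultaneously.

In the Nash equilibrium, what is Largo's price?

Mine Largo's profit: π = q_{Largo}(119 − 3q_{Largo} − 2q_{Pike}) − 16q_{Largo}.
∂π/∂q_{Largo} = 103 − 6q_{Largo} − 2q_{Pike} = 0 ⇒ q_{Largo} = 103/6 − (1/3)q_{Pike}.
Setting q_{Largo} = q_{Pike} in the reaction function: q_{Largo} = 103/6 − (1/3)q_{Largo}, so q_{Largo} = (103/6) / (4/3) = 12.875.
P_{Largo} = 119 − 3·12.875 − 2·12.875 = 54.625.

54.625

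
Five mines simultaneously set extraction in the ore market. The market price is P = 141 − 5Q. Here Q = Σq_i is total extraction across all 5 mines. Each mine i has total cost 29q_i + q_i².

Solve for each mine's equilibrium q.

A representative mine's profit is π_i = q_i(141 − 5Q) − 29q_i − q_i², with Q = q_i + Σ_{j≠i} q_j.
First-order condition: 112 − 12q_i − 5Σ_{j≠i} q_j = 0.
Imposing symmetry (q_j = q for all j) turns Σ_{j≠i} q_j into 4q, so 112 = 32q and q = 3.5.

3.5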